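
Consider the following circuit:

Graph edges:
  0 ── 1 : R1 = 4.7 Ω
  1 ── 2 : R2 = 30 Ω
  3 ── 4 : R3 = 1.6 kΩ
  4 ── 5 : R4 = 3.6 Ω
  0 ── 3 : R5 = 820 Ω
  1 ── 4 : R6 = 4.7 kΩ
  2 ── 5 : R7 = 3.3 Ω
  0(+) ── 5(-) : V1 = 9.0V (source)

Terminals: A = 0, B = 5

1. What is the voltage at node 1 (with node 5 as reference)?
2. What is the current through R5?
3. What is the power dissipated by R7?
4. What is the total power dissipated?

Nodal analysis, taking node 5 as the 0 V reference.
Source V1 fixes V_0 = 9 V.
KCL at each unknown node (sum of currents leaving = 0; resistances in Ω):
  Node 1: (V_1 - 9)/4.7 + (V_1 - V_2)/30 + (V_1 - V_4)/4700 = 0
  Node 2: (V_2 - V_1)/30 + (V_2 - 0)/3.3 = 0
  Node 3: (V_3 - V_4)/1600 + (V_3 - 9)/820 = 0
  Node 4: (V_4 - V_3)/1600 + (V_4 - 0)/3.6 + (V_4 - V_1)/4700 = 0
Collecting terms (coefficients in siemens):
  0.2463·V_1 - 0.03333·V_2 - 0.0002128·V_4 = 1.915
  0.3364·V_2 - 0.03333·V_1 = 0
  0.001845·V_3 - 0.000625·V_4 = 0.01098
  0.2786·V_4 - 0.0002128·V_1 - 0.000625·V_3 = 0
Solving these 4 simultaneous equations (Gaussian elimination) gives:
  V_1 = 7.88 V, V_2 = 0.7809 V, V_3 = 5.957 V, V_4 = 0.01938 V
Part 1:
  Read off the nodal solution: V_1 = 7.88 V
Part 2:
  I_R5 = (V_0 - V_3)/R5 = (9 - 5.957)/820 = 0.003711 A
  Magnitude: I_R5 = 0.003711 A
Part 3:
  I_R7 = (V_2 - V_5)/R7 = (0.7809 - 0)/3.3 = 0.2366 A
  P_R7 = I_R7² × R7 = (0.2366)² × 3.3 = 0.1848 W
Part 4:
  Power in each resistor, P = (ΔV)²/R:
    P_R1 = (9 - 7.88)²/4.7 = 0.2669 W
    P_R2 = (7.88 - 0.7809)²/30 = 1.68 W
    P_R3 = (5.957 - 0.01938)²/1600 = 0.02203 W
    P_R4 = (0.01938 - 0)²/3.6 = 0.0001043 W
    P_R5 = (9 - 5.957)²/820 = 0.01129 W
    P_R6 = (7.88 - 0.01938)²/4700 = 0.01315 W
    P_R7 = (0.7809 - 0)²/3.3 = 0.1848 W
  P_total = P_R1 + P_R2 + P_R3 + P_R4 + P_R5 + P_R6 + P_R7 = 2.178 W

Final answers:
1. V_1 = 7.88 V
2. I_R5 = 0.003711 A
3. P_R7 = 0.1848 W
4. P_total = 2.178 W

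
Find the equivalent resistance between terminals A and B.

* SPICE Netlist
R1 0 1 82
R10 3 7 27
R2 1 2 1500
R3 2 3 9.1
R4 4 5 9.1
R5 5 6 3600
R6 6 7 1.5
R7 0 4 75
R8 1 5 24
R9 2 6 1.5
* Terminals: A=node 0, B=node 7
The network is not a plain series/parallel combination. Inject a 1 A test current into terminal A (node 0) and return it from terminal B (node 7); then R_eq = V_A / (1 A).
Nodal analysis, taking node 7 as the 0 V reference.
Current source I_test pushes 1 A into node 0 and draws it out of node 7.
KCL at each unknown node (sum of currents leaving = 0; resistances in Ω):
  Node 0: (V_0 - V_1)/82 + (V_0 - V_4)/75 - 1 = 0
  Node 1: (V_1 - V_0)/82 + (V_1 - V_2)/1500 + (V_1 - V_5)/24 = 0
  Node 2: (V_2 - V_1)/1500 + (V_2 - V_3)/9.1 + (V_2 - V_6)/1.5 = 0
  Node 3: (V_3 - V_2)/9.1 + (V_3 - 0)/27 = 0
  Node 4: (V_4 - V_0)/75 + (V_4 - V_5)/9.1 = 0
  Node 5: (V_5 - V_1)/24 + (V_5 - V_4)/9.1 + (V_5 - V_6)/3600 = 0
  Node 6: (V_6 - V_2)/1.5 + (V_6 - V_5)/3600 + (V_6 - 0)/1.5 = 0
Collecting terms (coefficients in siemens):
  0.02553·V_0 - 0.0122·V_1 - 0.01333·V_4 = 1
  0.05453·V_1 - 0.0122·V_0 - 0.0006667·V_2 - 0.04167·V_5 = 0
  0.7772·V_2 - 0.0006667·V_1 - 0.1099·V_3 - 0.6667·V_6 = 0
  0.1469·V_3 - 0.1099·V_2 = 0
  0.1232·V_4 - 0.01333·V_0 - 0.1099·V_5 = 0
  0.1518·V_5 - 0.04167·V_1 - 0.1099·V_4 - 0.0002778·V_6 = 0
  1.334·V_6 - 0.6667·V_2 - 0.0002778·V_5 = 0
Solving these 7 simultaneous equations (Gaussian elimination) gives:
  V_0 = 1103 V, V_1 = 1060 V, V_2 = 2.361 V, V_3 = 1.766 V
  V_4 = 1068 V, V_5 = 1064 V, V_6 = 1.402 V
R_eq = V_0 / 1 A = 1103 Ω = 1.103 kΩ

Final answer: 1.103 kΩ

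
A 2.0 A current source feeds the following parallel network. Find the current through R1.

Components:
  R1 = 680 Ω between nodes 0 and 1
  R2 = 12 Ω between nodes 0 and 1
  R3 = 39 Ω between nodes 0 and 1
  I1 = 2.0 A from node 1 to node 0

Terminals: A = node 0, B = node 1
All resistors sit directly between nodes 0 and 1, so they are in parallel and share one voltage V; the full source current 2 A splits among them.
1/R_par = 1/680 + 1/12 + 1/39 = 0.1104 S  =>  R_par = 9.054 Ω
V = I × R_par = 2 × 9.054 = 18.11 V
I_R1 = V/R1 = 18.11/680 = 0.02663 A

Final answer: 0.02663 A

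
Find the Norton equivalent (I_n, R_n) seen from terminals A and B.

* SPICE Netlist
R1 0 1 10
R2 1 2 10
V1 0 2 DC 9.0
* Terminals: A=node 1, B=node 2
Find the Thévenin equivalent first; then I_n = V_th/R_th and R_n = R_th.
Step 1 — V_th is the open-circuit voltage V_A - V_B (nothing connected across the terminals).
Nodal analysis, taking node 2 as the 0 V reference.
Source V1 fixes V_0 = 9 V.
KCL at each unknown node (sum of currents leaving = 0; resistances in Ω):
  Node 1: (V_1 - 9)/10 + (V_1 - 0)/10 = 0
Collecting terms: 0.2 × V_1 = 0.9  =>  V_1 = 4.5 V
V_th = V_1 - V_2 = 4.5 - 0 = 4.5 V
Step 2 — R_th: zero the source — replace V1 by a short circuit (node 2 merges into node 0) — and find the resistance seen between A (node 1) and B (node 0).
Reduce the network between node 1 (A) and node 0 (B) by series/parallel combination:
  Rp1 = R1 ‖ R2 (parallel, both between nodes 0 and 1) = 1/(1/10 + 1/10) = 5 Ω
R_th = 5 Ω
I_n = V_th/R_th = 4.5/5 = 0.9 A, and R_n = R_th = 5 Ω

Final answer: I_n = 0.9 A, R_n = 5 Ω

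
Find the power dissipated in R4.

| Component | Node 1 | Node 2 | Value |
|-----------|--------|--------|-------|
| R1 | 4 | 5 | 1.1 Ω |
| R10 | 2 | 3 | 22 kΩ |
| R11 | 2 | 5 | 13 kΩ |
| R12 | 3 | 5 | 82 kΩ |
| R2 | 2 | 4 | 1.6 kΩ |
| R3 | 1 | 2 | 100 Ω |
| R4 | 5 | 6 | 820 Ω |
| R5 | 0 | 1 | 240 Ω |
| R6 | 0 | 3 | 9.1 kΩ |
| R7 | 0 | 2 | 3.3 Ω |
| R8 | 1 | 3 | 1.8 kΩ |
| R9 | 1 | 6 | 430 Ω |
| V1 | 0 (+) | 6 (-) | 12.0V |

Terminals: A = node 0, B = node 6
Nodal analysis, taking node 6 as the 0 V reference.
Source V1 fixes V_0 = 12 V.
KCL at each unknown node (sum of currents leaving = 0; resistances in Ω):
  Node 1: (V_1 - V_2)/100 + (V_1 - 12)/240 + (V_1 - V_3)/1800 + (V_1 - 0)/430 = 0
  Node 2: (V_2 - V_4)/1600 + (V_2 - V_1)/100 + (V_2 - 12)/3.3 + (V_2 - V_3)/22000 + (V_2 - V_5)/13000 = 0
  Node 3: (V_3 - 12)/9100 + (V_3 - V_1)/1800 + (V_3 - V_2)/22000 + (V_3 - V_5)/82000 = 0
  Node 4: (V_4 - V_5)/1.1 + (V_4 - V_2)/1600 = 0
  Node 5: (V_5 - V_4)/1.1 + (V_5 - 0)/820 + (V_5 - V_2)/13000 + (V_5 - V_3)/82000 = 0
Collecting terms (coefficients in siemens):
  0.01705·V_1 - 0.01·V_2 - 0.0005556·V_3 = 0.05
  0.3138·V_2 - 0.01·V_1 - 0.00004545·V_3 - 0.000625·V_4 - 0.00007692·V_5 = 3.636
  0.0007231·V_3 - 0.0005556·V_1 - 0.00004545·V_2 - 0.0000122·V_5 = 0.001319
  0.9097·V_4 - 0.000625·V_2 - 0.9091·V_5 = 0
  0.9104·V_5 - 0.00007692·V_2 - 0.0000122·V_3 - 0.9091·V_4 = 0
Solving these 5 simultaneous equations (Gaussian elimination) gives:
  V_1 = 10.27 V, V_2 = 11.93 V, V_3 = 10.54 V, V_4 = 4.4 V
  V_5 = 4.395 V
I_R4 = (V_5 - V_6)/R4 = (4.395 - 0)/820 = 0.005359 A
P_R4 = I_R4² × R4 = (0.005359)² × 820 = 0.02355 W

Final answer: 0.02355 W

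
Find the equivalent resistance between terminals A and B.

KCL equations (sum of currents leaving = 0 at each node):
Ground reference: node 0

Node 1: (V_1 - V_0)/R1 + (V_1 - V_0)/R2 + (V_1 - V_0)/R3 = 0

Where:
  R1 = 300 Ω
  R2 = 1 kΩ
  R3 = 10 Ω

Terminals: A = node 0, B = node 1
Reduce the network between node 0 (A) and node 1 (B) by series/parallel combination:
  Rp1 = R1 ‖ R2 ‖ R3 (parallel, all between nodes 0 and 1) = 1/(1/300 + 1/1000 + 1/10) = 9.585 Ω
R_eq = 9.585 Ω

Final answer: 9.585 Ω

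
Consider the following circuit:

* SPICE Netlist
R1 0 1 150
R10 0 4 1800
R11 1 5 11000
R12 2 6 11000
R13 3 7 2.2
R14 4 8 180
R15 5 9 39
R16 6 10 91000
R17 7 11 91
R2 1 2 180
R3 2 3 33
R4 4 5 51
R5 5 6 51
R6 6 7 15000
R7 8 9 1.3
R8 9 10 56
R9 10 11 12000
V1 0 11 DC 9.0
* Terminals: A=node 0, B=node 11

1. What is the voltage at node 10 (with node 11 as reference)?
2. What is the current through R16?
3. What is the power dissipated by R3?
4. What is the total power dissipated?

Nodal analysis, taking node 11 as the 0 V reference.
Source V1 fixes V_0 = 9 V.
KCL at each unknown node (sum of currents leaving = 0; resistances in Ω):
  Node 1: (V_1 - 9)/150 + (V_1 - V_2)/180 + (V_1 - V_5)/11000 = 0
  Node 2: (V_2 - V_1)/180 + (V_2 - V_3)/33 + (V_2 - V_6)/11000 = 0
  Node 3: (V_3 - V_2)/33 + (V_3 - V_7)/2.2 = 0
  Node 4: (V_4 - V_5)/51 + (V_4 - 9)/1800 + (V_4 - V_8)/180 = 0
  Node 5: (V_5 - V_4)/51 + (V_5 - V_6)/51 + (V_5 - V_1)/11000 + (V_5 - V_9)/39 = 0
  Node 6: (V_6 - V_5)/51 + (V_6 - V_7)/15000 + (V_6 - V_2)/11000 + (V_6 - V_10)/91000 = 0
  Node 7: (V_7 - V_6)/15000 + (V_7 - V_3)/2.2 + (V_7 - 0)/91 = 0
  Node 8: (V_8 - V_9)/1.3 + (V_8 - V_4)/180 = 0
  Node 9: (V_9 - V_8)/1.3 + (V_9 - V_10)/56 + (V_9 - V_5)/39 = 0
  Node 10: (V_10 - V_9)/56 + (V_10 - 0)/12000 + (V_10 - V_6)/91000 = 0
Collecting terms (coefficients in siemens):
  0.01231·V_1 - 0.005556·V_2 - 0.00009091·V_5 = 0.06
  0.03595·V_2 - 0.005556·V_1 - 0.0303·V_3 - 0.00009091·V_6 = 0
  0.4848·V_3 - 0.0303·V_2 - 0.4545·V_7 = 0
  0.02572·V_4 - 0.01961·V_5 - 0.005556·V_8 = 0.005
  0.06495·V_5 - 0.00009091·V_1 - 0.01961·V_4 - 0.01961·V_6 - 0.02564·V_9 = 0
  0.01978·V_6 - 0.00009091·V_2 - 0.01961·V_5 - 0.00006667·V_7 - 0.00001099·V_10 = 0
  0.4656·V_7 - 0.4545·V_3 - 0.00006667·V_6 = 0
  0.7748·V_8 - 0.005556·V_4 - 0.7692·V_9 = 0
  0.8127·V_9 - 0.02564·V_5 - 0.7692·V_8 - 0.01786·V_10 = 0
  0.01795·V_10 - 0.00001099·V_6 - 0.01786·V_9 = 0
Solving these 10 simultaneous equations (Gaussian elimination) gives:
  V_1 = 6.071 V, V_2 = 2.546 V, V_3 = 1.888 V, V_4 = 6.684 V
  V_5 = 6.635 V, V_6 = 6.6 V, V_7 = 1.844 V, V_8 = 6.627 V
  V_9 = 6.626 V, V_10 = 6.595 V
Part 1:
  Read off the nodal solution: V_10 = 6.595 V
Part 2:
  I_R16 = (V_6 - V_10)/R16 = (6.6 - 6.595)/91000 = 0.00000005196 A
  Magnitude: I_R16 = 0.00000005196 A
Part 3:
  I_R3 = (V_2 - V_3)/R3 = (2.546 - 1.888)/33 = 0.01995 A
  P_R3 = I_R3² × R3 = (0.01995)² × 33 = 0.01313 W
Part 4:
  Power in each resistor, P = (ΔV)²/R:
    P_R1 = (9 - 6.071)²/150 = 0.0572 W
    P_R2 = (6.071 - 2.546)²/180 = 0.06901 W
    P_R3 = (2.546 - 1.888)²/33 = 0.01313 W
    P_R4 = (6.684 - 6.635)²/51 = 0.00004756 W
    P_R5 = (6.635 - 6.6)²/51 = 0.00002397 W
    P_R6 = (6.6 - 1.844)²/15000 = 0.001508 W
    P_R7 = (6.627 - 6.626)²/1.3 = 0.0000001338 W
    P_R8 = (6.626 - 6.595)²/56 = 0.00001691 W
    P_R9 = (6.595 - 0)²/12000 = 0.003625 W
    P_R10 = (9 - 6.684)²/1800 = 0.002979 W
    P_R11 = (6.071 - 6.635)²/11000 = 0.00002895 W
    P_R12 = (2.546 - 6.6)²/11000 = 0.001494 W
    P_R13 = (1.888 - 1.844)²/2.2 = 0.0008755 W
    P_R14 = (6.684 - 6.627)²/180 = 0.00001853 W
    P_R15 = (6.635 - 6.626)²/39 = 0.00000204 W
    P_R16 = (6.6 - 6.595)²/91000 = 0.0000000002457 W
    P_R17 = (1.844 - 0)²/91 = 0.03737 W
  P_total = P_R1 + P_R2 + P_R3 + P_R4 + P_R5 + P_R6 + P_R7 + P_R8 + P_R9 + P_R10 + P_R11 + P_R12 + P_R13 + P_R14 + P_R15 + P_R16 + P_R17 = 0.1873 W

Final answers:
1. V_10 = 6.595 V
2. I_R16 = 5.196e-08 A
3. P_R3 = 0.01313 W
4. P_total = 0.1873 W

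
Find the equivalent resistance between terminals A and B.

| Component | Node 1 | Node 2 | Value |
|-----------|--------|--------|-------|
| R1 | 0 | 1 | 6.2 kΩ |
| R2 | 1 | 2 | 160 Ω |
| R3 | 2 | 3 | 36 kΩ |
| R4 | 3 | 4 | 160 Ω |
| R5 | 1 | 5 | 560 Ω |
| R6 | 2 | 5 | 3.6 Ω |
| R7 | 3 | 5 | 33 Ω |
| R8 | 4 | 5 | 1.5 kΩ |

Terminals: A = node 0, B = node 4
The network is not a plain series/parallel combination. Inject a 1 A test current into terminal A (node 0) and return it from terminal B (node 4); then R_eq = V_A / (1 A).
Nodal analysis, taking node 4 as the 0 V reference.
Current source I_test pushes 1 A into node 0 and draws it out of node 4.
KCL at each unknown node (sum of currents leaving = 0; resistances in Ω):
  Node 0: (V_0 - V_1)/6200 - 1 = 0
  Node 1: (V_1 - V_0)/6200 + (V_1 - V_2)/160 + (V_1 - V_5)/560 = 0
  Node 2: (V_2 - V_1)/160 + (V_2 - V_3)/36000 + (V_2 - V_5)/3.6 = 0
  Node 3: (V_3 - V_2)/36000 + (V_3 - 0)/160 + (V_3 - V_5)/33 = 0
  Node 5: (V_5 - V_1)/560 + (V_5 - V_2)/3.6 + (V_5 - V_3)/33 + (V_5 - 0)/1500 = 0
Collecting terms (coefficients in siemens):
  0.0001613·V_0 - 0.0001613·V_1 = 1
  0.008197·V_1 - 0.0001613·V_0 - 0.00625·V_2 - 0.001786·V_5 = 0
  0.2841·V_2 - 0.00625·V_1 - 0.00002778·V_3 - 0.2778·V_5 = 0
  0.03658·V_3 - 0.00002778·V_2 - 0.0303·V_5 = 0
  0.3105·V_5 - 0.001786·V_1 - 0.2778·V_2 - 0.0303·V_3 = 0
Solving these 5 simultaneous equations (Gaussian elimination) gives:
  V_0 = 6498 V, V_1 = 297.6 V, V_2 = 173.8 V, V_3 = 141.8 V
  V_5 = 171 V
R_eq = V_0 / 1 A = 6498 Ω = 6.498 kΩ

Final answer: 6.498 kΩ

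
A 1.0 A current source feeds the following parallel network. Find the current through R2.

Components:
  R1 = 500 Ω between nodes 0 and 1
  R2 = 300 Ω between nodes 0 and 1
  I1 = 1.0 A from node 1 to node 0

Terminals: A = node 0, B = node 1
All resistors sit directly between nodes 0 and 1, so they are in parallel and share one voltage V; the full source current 1 A splits among them.
1/R_par = 1/500 + 1/300 = 0.005333 S  =>  R_par = 187.5 Ω
V = I × R_par = 1 × 187.5 = 187.5 V
I_R2 = V/R2 = 187.5/300 = 0.625 A

Final answer: 0.625 A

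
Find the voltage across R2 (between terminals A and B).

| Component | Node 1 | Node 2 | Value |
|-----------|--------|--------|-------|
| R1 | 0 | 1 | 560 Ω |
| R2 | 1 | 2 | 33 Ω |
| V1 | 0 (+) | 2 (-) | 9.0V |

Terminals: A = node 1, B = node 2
R1 and R2 are in series across V1 (node 0 → node 1 → node 2), and the output A–B is taken across R2, so this is a voltage divider.
Series current: I = V1/(R1 + R2) = 9/(560 + 33) = 9/593 = 0.01518 A
V_R2 = I × R2 = V1 × R2/(R1 + R2) = 9 × 33/593 = 0.5008 V

Final answer: 0.5008 V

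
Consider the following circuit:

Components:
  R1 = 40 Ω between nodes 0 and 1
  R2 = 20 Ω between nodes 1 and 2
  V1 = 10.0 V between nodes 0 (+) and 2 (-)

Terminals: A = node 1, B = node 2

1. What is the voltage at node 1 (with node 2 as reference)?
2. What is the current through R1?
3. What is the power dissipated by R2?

Nodal analysis, taking node 2 as the 0 V reference.
Source V1 fixes V_0 = 10 V.
KCL at each unknown node (sum of currents leaving = 0; resistances in Ω):
  Node 1: (V_1 - 10)/40 + (V_1 - 0)/20 = 0
Collecting terms: 0.075 × V_1 = 0.25  =>  V_1 = 3.333 V
Part 1:
  Read off the nodal solution: V_1 = 3.333 V
Part 2:
  I_R1 = (V_0 - V_1)/R1 = (10 - 3.333)/40 = 0.1667 A
  Magnitude: I_R1 = 0.1667 A
Part 3:
  I_R2 = (V_1 - V_2)/R2 = (3.333 - 0)/20 = 0.1667 A
  P_R2 = I_R2² × R2 = (0.1667)² × 20 = 0.5556 W

Final answers:
1. V_1 = 3.333 V
2. I_R1 = 0.1667 A
3. P_R2 = 0.5556 W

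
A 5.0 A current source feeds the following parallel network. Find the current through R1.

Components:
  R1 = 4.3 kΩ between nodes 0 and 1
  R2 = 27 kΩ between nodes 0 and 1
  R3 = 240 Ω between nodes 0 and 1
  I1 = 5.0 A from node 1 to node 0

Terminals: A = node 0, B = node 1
All resistors sit directly between nodes 0 and 1, so they are in parallel and share one voltage V; the full source current 5 A splits among them.
1/R_par = 1/4300 + 1/27000 + 1/240 = 0.004436 S  =>  R_par = 225.4 Ω
V = I × R_par = 5 × 225.4 = 1127 V
I_R1 = V/R1 = 1127/4300 = 0.2621 A

Final answer: 0.2621 A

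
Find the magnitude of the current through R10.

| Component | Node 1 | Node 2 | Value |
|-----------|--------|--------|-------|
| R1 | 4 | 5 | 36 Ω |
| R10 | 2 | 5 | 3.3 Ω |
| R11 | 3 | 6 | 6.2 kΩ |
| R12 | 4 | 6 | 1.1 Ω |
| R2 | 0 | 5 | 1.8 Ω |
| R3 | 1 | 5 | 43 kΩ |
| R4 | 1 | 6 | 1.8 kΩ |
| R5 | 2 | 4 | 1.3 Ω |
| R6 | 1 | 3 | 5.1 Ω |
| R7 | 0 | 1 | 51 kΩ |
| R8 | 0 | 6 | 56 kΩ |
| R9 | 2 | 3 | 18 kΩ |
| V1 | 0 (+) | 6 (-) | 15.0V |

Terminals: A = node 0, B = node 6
Nodal analysis, taking node 6 as the 0 V reference.
Source V1 fixes V_0 = 15 V.
KCL at each unknown node (sum of currents leaving = 0; resistances in Ω):
  Node 1: (V_1 - V_5)/43000 + (V_1 - 0)/1800 + (V_1 - V_3)/5.1 + (V_1 - 15)/51000 = 0
  Node 2: (V_2 - V_4)/1.3 + (V_2 - V_3)/18000 + (V_2 - V_5)/3.3 = 0
  Node 3: (V_3 - V_1)/5.1 + (V_3 - V_2)/18000 + (V_3 - 0)/6200 = 0
  Node 4: (V_4 - V_5)/36 + (V_4 - V_2)/1.3 + (V_4 - 0)/1.1 = 0
  Node 5: (V_5 - V_4)/36 + (V_5 - 15)/1.8 + (V_5 - V_1)/43000 + (V_5 - V_2)/3.3 = 0
Collecting terms (coefficients in siemens):
  0.1967·V_1 - 0.1961·V_3 - 0.00002326·V_5 = 0.0002941
  1.072·V_2 - 0.00005556·V_3 - 0.7692·V_4 - 0.303·V_5 = 0
  0.1963·V_3 - 0.1961·V_1 - 0.00005556·V_2 = 0
  1.706·V_4 - 0.7692·V_2 - 0.02778·V_5 = 0
  0.8864·V_5 - 0.00002326·V_1 - 0.303·V_2 - 0.02778·V_4 = 8.333
Solving these 5 simultaneous equations (Gaussian elimination) gives:
  V_1 = 1.008 V, V_2 = 4.841 V, V_3 = 1.008 V, V_4 = 2.364 V
  V_5 = 11.13 V
I_R10 = (V_2 - V_5)/R10 = (4.841 - 11.13)/3.3 = -1.906 A
|I_R10| = 1.906 A

Final answer: |I_R10| = 1.906 A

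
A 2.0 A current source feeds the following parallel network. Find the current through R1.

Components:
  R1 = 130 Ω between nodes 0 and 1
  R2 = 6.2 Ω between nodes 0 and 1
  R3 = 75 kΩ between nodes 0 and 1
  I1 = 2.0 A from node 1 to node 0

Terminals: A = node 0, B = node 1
All resistors sit directly between nodes 0 and 1, so they are in parallel and share one voltage V; the full source current 2 A splits among them.
1/R_par = 1/130 + 1/6.2 + 1/75000 = 0.169 S  =>  R_par = 5.917 Ω
V = I × R_par = 2 × 5.917 = 11.83 V
I_R1 = V/R1 = 11.83/130 = 0.09104 A

Final answer: 0.09104 A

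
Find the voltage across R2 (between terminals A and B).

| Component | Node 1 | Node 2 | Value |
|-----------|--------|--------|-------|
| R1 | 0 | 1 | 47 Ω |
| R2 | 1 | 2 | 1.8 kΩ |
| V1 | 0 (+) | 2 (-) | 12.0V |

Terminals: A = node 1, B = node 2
R1 and R2 are in series across V1 (node 0 → node 1 → node 2), and the output A–B is taken across R2, so this is a voltage divider.
Series current: I = V1/(R1 + R2) = 12/(47 + 1800) = 12/1847 = 0.006497 A
V_R2 = I × R2 = V1 × R2/(R1 + R2) = 12 × 1800/1847 = 11.69 V

Final answer: 11.69 V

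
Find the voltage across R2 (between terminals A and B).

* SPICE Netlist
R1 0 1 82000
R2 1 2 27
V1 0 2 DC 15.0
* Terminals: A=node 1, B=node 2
R1 and R2 are in series across V1 (node 0 → node 1 → node 2), and the output A–B is taken across R2, so this is a voltage divider.
Series current: I = V1/(R1 + R2) = 15/(82000 + 27) = 15/82030 = 0.0001829 A
V_R2 = I × R2 = V1 × R2/(R1 + R2) = 15 × 27/82030 = 0.004937 V

Final answer: 0.004937 V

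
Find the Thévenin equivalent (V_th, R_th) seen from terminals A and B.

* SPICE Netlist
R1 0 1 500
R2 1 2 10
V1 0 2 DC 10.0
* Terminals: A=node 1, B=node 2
Step 1 — V_th is the open-circuit voltage V_A - V_B (nothing connected across the terminals).
Nodal analysis, taking node 2 as the 0 V reference.
Source V1 fixes V_0 = 10 V.
KCL at each unknown node (sum of currents leaving = 0; resistances in Ω):
  Node 1: (V_1 - 10)/500 + (V_1 - 0)/10 = 0
Collecting terms: 0.102 × V_1 = 0.02  =>  V_1 = 0.1961 V
V_th = V_1 - V_2 = 0.1961 - 0 = 0.1961 V
Step 2 — R_th: zero the source — replace V1 by a short circuit (node 2 merges into node 0) — and find the resistance seen between A (node 1) and B (node 0).
Reduce the network between node 1 (A) and node 0 (B) by series/parallel combination:
  Rp1 = R1 ‖ R2 (parallel, both between nodes 0 and 1) = 1/(1/500 + 1/10) = 9.804 Ω
R_th = 9.804 Ω

Final answer: V_th = 0.1961 V, R_th = 9.804 Ω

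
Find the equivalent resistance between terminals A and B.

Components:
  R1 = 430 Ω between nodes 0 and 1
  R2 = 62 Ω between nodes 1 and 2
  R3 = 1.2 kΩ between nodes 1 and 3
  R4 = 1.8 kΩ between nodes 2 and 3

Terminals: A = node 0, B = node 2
Reduce the network between node 0 (A) and node 2 (B) by series/parallel combination:
  Rs1 = R3 + R4 (series, joined only at node 3) = 1200 + 1800 = 3000 Ω
  Rp1 = R2 ‖ Rs1 (parallel, both between nodes 1 and 2) = 1/(1/62 + 1/3000) = 60.74 Ω
  Rs2 = R1 + Rp1 (series, joined only at node 1) = 430 + 60.74 = 490.7 Ω
R_eq = 490.7 Ω

Final answer: 490.7 Ω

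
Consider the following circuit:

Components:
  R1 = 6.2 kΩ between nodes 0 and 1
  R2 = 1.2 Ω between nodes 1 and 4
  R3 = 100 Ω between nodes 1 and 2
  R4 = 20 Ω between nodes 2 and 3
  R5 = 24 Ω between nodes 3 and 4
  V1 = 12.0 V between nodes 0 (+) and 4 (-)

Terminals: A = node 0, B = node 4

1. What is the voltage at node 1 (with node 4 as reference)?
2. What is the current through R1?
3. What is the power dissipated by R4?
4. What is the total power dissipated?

Nodal analysis, taking node 4 as the 0 V reference.
Source V1 fixes V_0 = 12 V.
KCL at each unknown node (sum of currents leaving = 0; resistances in Ω):
  Node 1: (V_1 - 12)/6200 + (V_1 - 0)/1.2 + (V_1 - V_2)/100 = 0
  Node 2: (V_2 - V_1)/100 + (V_2 - V_3)/20 = 0
  Node 3: (V_3 - V_2)/20 + (V_3 - 0)/24 = 0
Collecting terms (coefficients in siemens):
  0.8435·V_1 - 0.01·V_2 = 0.001935
  0.06·V_2 - 0.01·V_1 - 0.05·V_3 = 0
  0.09167·V_3 - 0.05·V_2 = 0
Solving these 3 simultaneous equations (Gaussian elimination) gives:
  V_1 = 0.002303 V, V_2 = 0.0007037 V, V_3 = 0.0003838 V
Part 1:
  Read off the nodal solution: V_1 = 0.002303 V
Part 2:
  I_R1 = (V_0 - V_1)/R1 = (12 - 0.002303)/6200 = 0.001935 A
  Magnitude: I_R1 = 0.001935 A
Part 3:
  I_R4 = (V_2 - V_3)/R4 = (0.0007037 - 0.0003838)/20 = 0.00001599 A
  P_R4 = I_R4² × R4 = (0.00001599)² × 20 = 0.000000005115 W
Part 4:
  Power in each resistor, P = (ΔV)²/R:
    P_R1 = (12 - 0.002303)²/6200 = 0.02322 W
    P_R2 = (0.002303 - 0)²/1.2 = 0.00000442 W
    P_R3 = (0.002303 - 0.0007037)²/100 = 0.00000002558 W
    P_R4 = (0.0007037 - 0.0003838)²/20 = 0.000000005115 W
    P_R5 = (0.0003838 - 0)²/24 = 0.000000006138 W
  P_total = P_R1 + P_R2 + P_R3 + P_R4 + P_R5 = 0.02322 W

Final answers:
1. V_1 = 0.002303 V
2. I_R1 = 0.001935 A
3. P_R4 = 5.115e-09 W
4. P_total = 0.02322 W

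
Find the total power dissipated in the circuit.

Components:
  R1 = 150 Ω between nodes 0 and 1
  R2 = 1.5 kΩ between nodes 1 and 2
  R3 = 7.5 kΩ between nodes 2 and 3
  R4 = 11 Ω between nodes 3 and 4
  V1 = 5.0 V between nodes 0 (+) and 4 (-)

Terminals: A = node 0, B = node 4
Nodal analysis, taking node 4 as the 0 V reference.
Source V1 fixes V_0 = 5 V.
KCL at each unknown node (sum of currents leaving = 0; resistances in Ω):
  Node 1: (V_1 - 5)/150 + (V_1 - V_2)/1500 = 0
  Node 2: (V_2 - V_1)/1500 + (V_2 - V_3)/7500 = 0
  Node 3: (V_3 - V_2)/7500 + (V_3 - 0)/11 = 0
Collecting terms (coefficients in siemens):
  0.007333·V_1 - 0.0006667·V_2 = 0.03333
  0.0008·V_2 - 0.0006667·V_1 - 0.0001333·V_3 = 0
  0.09104·V_3 - 0.0001333·V_2 = 0
Solving these 3 simultaneous equations (Gaussian elimination) gives:
  V_1 = 4.918 V, V_2 = 4.099 V, V_3 = 0.006004 V
Power in each resistor, P = (ΔV)²/R:
  P_R1 = (5 - 4.918)²/150 = 0.00004468 W
  P_R2 = (4.918 - 4.099)²/1500 = 0.0004468 W
  P_R3 = (4.099 - 0.006004)²/7500 = 0.002234 W
  P_R4 = (0.006004 - 0)²/11 = 0.000003277 W
P_total = P_R1 + P_R2 + P_R3 + P_R4 = 0.002729 W

Final answer: 0.002729 W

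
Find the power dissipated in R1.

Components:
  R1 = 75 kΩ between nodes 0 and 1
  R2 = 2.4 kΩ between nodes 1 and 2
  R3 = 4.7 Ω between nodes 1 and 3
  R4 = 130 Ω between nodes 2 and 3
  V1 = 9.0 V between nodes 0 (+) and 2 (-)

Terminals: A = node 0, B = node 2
Nodal analysis, taking node 2 as the 0 V reference.
Source V1 fixes V_0 = 9 V.
KCL at each unknown node (sum of currents leaving = 0; resistances in Ω):
  Node 1: (V_1 - 9)/75000 + (V_1 - 0)/2400 + (V_1 - V_3)/4.7 = 0
  Node 3: (V_3 - V_1)/4.7 + (V_3 - 0)/130 = 0
Collecting terms (coefficients in siemens):
  0.2132·V_1 - 0.2128·V_3 = 0.00012
  0.2205·V_3 - 0.2128·V_1 = 0
Determinant D = (0.2132)(0.2205) - (-0.2128)(-0.2128) = 0.001731
V_1 = [(0.00012)(0.2205) - (-0.2128)(0)]/D = 0.01528 V
V_3 = [(0.2132)(0) - (0.00012)(-0.2128)]/D = 0.01475 V
I_R1 = (V_0 - V_1)/R1 = (9 - 0.01528)/75000 = 0.0001198 A
P_R1 = I_R1² × R1 = (0.0001198)² × 75000 = 0.001076 W

Final answer: 0.001076 W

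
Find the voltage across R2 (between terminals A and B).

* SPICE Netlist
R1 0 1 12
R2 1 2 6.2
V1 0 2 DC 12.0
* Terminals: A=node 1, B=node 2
R1 and R2 are in series across V1 (node 0 → node 1 → node 2), and the output A–B is taken across R2, so this is a voltage divider.
Series current: I = V1/(R1 + R2) = 12/(12 + 6.2) = 12/18.2 = 0.6593 A
V_R2 = I × R2 = V1 × R2/(R1 + R2) = 12 × 6.2/18.2 = 4.088 V

Final answer: 4.088 V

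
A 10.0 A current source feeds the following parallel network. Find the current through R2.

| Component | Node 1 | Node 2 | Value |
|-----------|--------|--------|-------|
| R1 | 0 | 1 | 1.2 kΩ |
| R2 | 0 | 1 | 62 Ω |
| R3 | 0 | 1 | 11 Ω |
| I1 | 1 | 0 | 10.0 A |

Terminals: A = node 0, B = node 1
All resistors sit directly between nodes 0 and 1, so they are in parallel and share one voltage V; the full source current 10 A splits among them.
1/R_par = 1/1200 + 1/62 + 1/11 = 0.1079 S  =>  R_par = 9.27 Ω
V = I × R_par = 10 × 9.27 = 92.7 V
I_R2 = V/R2 = 92.7/62 = 1.495 A

Final answer: 1.495 A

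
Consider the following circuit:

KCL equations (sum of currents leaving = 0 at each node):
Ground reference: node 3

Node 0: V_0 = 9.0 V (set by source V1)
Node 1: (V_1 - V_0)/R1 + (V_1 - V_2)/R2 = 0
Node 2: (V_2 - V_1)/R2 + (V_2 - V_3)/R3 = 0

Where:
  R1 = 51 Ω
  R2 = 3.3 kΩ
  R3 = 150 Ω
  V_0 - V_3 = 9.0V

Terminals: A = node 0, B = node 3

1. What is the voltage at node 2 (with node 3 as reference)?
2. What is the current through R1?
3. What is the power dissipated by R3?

Nodal analysis, taking node 3 as the 0 V reference.
Source V1 fixes V_0 = 9 V.
KCL at each unknown node (sum of currents leaving = 0; resistances in Ω):
  Node 1: (V_1 - 9)/51 + (V_1 - V_2)/3300 = 0
  Node 2: (V_2 - V_1)/3300 + (V_2 - 0)/150 = 0
Collecting terms (coefficients in siemens):
  0.01991·V_1 - 0.000303·V_2 = 0.1765
  0.00697·V_2 - 0.000303·V_1 = 0
Determinant D = (0.01991)(0.00697) - (-0.000303)(-0.000303) = 0.0001387
V_1 = [(0.1765)(0.00697) - (-0.000303)(0)]/D = 8.869 V
V_2 = [(0.01991)(0) - (0.1765)(-0.000303)]/D = 0.3856 V
Part 1:
  Read off the nodal solution: V_2 = 0.3856 V
Part 2:
  I_R1 = (V_0 - V_1)/R1 = (9 - 8.869)/51 = 0.002571 A
  Magnitude: I_R1 = 0.002571 A
Part 3:
  I_R3 = (V_2 - V_3)/R3 = (0.3856 - 0)/150 = 0.002571 A
  P_R3 = I_R3² × R3 = (0.002571)² × 150 = 0.0009913 W

Final answers:
1. V_2 = 0.3856 V
2. I_R1 = 0.002571 A
3. P_R3 = 0.0009913 W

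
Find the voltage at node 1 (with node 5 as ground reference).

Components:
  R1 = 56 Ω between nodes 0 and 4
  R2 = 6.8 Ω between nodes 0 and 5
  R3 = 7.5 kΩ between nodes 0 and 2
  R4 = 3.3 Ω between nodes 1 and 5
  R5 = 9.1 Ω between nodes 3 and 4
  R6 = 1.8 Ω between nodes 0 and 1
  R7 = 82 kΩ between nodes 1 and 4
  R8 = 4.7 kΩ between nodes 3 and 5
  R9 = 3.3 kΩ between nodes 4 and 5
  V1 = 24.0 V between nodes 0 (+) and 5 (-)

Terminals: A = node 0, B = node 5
Nodal analysis, taking node 5 as the 0 V reference.
Source V1 fixes V_0 = 24 V.
KCL at each unknown node (sum of currents leaving = 0; resistances in Ω):
  Node 1: (V_1 - 0)/3.3 + (V_1 - 24)/1.8 + (V_1 - V_4)/82000 = 0
  Node 2: (V_2 - 24)/7500 = 0
  Node 3: (V_3 - V_4)/9.1 + (V_3 - 0)/4700 = 0
  Node 4: (V_4 - 24)/56 + (V_4 - V_3)/9.1 + (V_4 - V_1)/82000 + (V_4 - 0)/3300 = 0
Collecting terms (coefficients in siemens):
  0.8586·V_1 - 0.0000122·V_4 = 13.33
  0.0001333·V_2 = 0.0032
  0.1101·V_3 - 0.1099·V_4 = 0
  0.1281·V_4 - 0.0000122·V_1 - 0.1099·V_3 = 0.4286
Solving these 4 simultaneous equations (Gaussian elimination) gives:
  V_1 = 15.53 V, V_2 = 24 V, V_3 = 23.28 V, V_4 = 23.32 V
The requested potential is V_1 = 15.53 V.

Final answer: V_1 = 15.53 V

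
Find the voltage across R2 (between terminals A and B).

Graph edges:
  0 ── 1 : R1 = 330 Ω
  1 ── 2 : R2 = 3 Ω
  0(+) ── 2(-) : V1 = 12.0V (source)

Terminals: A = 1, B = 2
R1 and R2 are in series across V1 (node 0 → node 1 → node 2), and the output A–B is taken across R2, so this is a voltage divider.
Series current: I = V1/(R1 + R2) = 12/(330 + 3) = 12/333 = 0.03604 A
V_R2 = I × R2 = V1 × R2/(R1 + R2) = 12 × 3/333 = 0.1081 V

Final answer: 0.1081 V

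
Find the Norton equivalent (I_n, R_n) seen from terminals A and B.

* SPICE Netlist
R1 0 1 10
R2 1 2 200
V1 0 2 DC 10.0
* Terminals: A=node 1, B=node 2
Find the Thévenin equivalent first; then I_n = V_th/R_th and R_n = R_th.
Step 1 — V_th is the open-circuit voltage V_A - V_B (nothing connected across the terminals).
Nodal analysis, taking node 2 as the 0 V reference.
Source V1 fixes V_0 = 10 V.
KCL at each unknown node (sum of currents leaving = 0; resistances in Ω):
  Node 1: (V_1 - 10)/10 + (V_1 - 0)/200 = 0
Collecting terms: 0.105 × V_1 = 1  =>  V_1 = 9.524 V
V_th = V_1 - V_2 = 9.524 - 0 = 9.524 V
Step 2 — R_th: zero the source — replace V1 by a short circuit (node 2 merges into node 0) — and find the resistance seen between A (node 1) and B (node 0).
Reduce the network between node 1 (A) and node 0 (B) by series/parallel combination:
  Rp1 = R1 ‖ R2 (parallel, both between nodes 0 and 1) = 1/(1/10 + 1/200) = 9.524 Ω
R_th = 9.524 Ω
I_n = V_th/R_th = 9.524/9.524 = 1 A, and R_n = R_th = 9.524 Ω

Final answer: I_n = 1 A, R_n = 9.524 Ω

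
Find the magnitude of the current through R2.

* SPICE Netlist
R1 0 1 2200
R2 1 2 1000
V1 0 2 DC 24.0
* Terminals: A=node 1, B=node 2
Nodal analysis, taking node 2 as the 0 V reference.
Source V1 fixes V_0 = 24 V.
KCL at each unknown node (sum of currents leaving = 0; resistances in Ω):
  Node 1: (V_1 - 24)/2200 + (V_1 - 0)/1000 = 0
Collecting terms: 0.001455 × V_1 = 0.01091  =>  V_1 = 7.5 V
I_R2 = (V_1 - V_2)/R2 = (7.5 - 0)/1000 = 0.0075 A
|I_R2| = 0.0075 A

Final answer: |I_R2| = 0.0075 A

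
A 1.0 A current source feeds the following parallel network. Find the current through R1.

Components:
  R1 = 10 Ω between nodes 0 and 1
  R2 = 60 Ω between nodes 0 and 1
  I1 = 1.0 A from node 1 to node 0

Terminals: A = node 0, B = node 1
All resistors sit directly between nodes 0 and 1, so they are in parallel and share one voltage V; the full source current 1 A splits among them.
1/R_par = 1/10 + 1/60 = 0.1167 S  =>  R_par = 8.571 Ω
V = I × R_par = 1 × 8.571 = 8.571 V
I_R1 = V/R1 = 8.571/10 = 0.8571 A

Final answer: 0.8571 A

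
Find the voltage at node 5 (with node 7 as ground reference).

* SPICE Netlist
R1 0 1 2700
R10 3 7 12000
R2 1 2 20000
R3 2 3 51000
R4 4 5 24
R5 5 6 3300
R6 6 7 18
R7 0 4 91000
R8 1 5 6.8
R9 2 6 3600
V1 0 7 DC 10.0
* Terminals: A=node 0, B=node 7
Nodal analysis, taking node 7 as the 0 V reference.
Source V1 fixes V_0 = 10 V.
KCL at each unknown node (sum of currents leaving = 0; resistances in Ω):
  Node 1: (V_1 - 10)/2700 + (V_1 - V_2)/20000 + (V_1 - V_5)/6.8 = 0
  Node 2: (V_2 - V_1)/20000 + (V_2 - V_3)/51000 + (V_2 - V_6)/3600 = 0
  Node 3: (V_3 - V_2)/51000 + (V_3 - 0)/12000 = 0
  Node 4: (V_4 - V_5)/24 + (V_4 - 10)/91000 = 0
  Node 5: (V_5 - V_4)/24 + (V_5 - V_6)/3300 + (V_5 - V_1)/6.8 = 0
  Node 6: (V_6 - V_5)/3300 + (V_6 - 0)/18 + (V_6 - V_2)/3600 = 0
Collecting terms (coefficients in siemens):
  0.1475·V_1 - 0.00005·V_2 - 0.1471·V_5 = 0.003704
  0.0003474·V_2 - 0.00005·V_1 - 0.00001961·V_3 - 0.0002778·V_6 = 0
  0.0001029·V_3 - 0.00001961·V_2 = 0
  0.04168·V_4 - 0.04167·V_5 = 0.0001099
  0.189·V_5 - 0.1471·V_1 - 0.04167·V_4 - 0.000303·V_6 = 0
  0.05614·V_6 - 0.0002778·V_2 - 0.000303·V_5 = 0
Solving these 6 simultaneous equations (Gaussian elimination) gives:
  V_1 = 5.265 V, V_2 = 0.7921 V, V_3 = 0.1509 V, V_4 = 5.255 V
  V_5 = 5.254 V, V_6 = 0.03228 V
The requested potential is V_5 = 5.254 V.

Final answer: V_5 = 5.254 V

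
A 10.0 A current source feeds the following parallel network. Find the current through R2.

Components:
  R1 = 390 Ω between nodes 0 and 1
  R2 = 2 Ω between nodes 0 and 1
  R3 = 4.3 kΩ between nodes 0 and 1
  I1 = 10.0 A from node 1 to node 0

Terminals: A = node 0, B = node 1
All resistors sit directly between nodes 0 and 1, so they are in parallel and share one voltage V; the full source current 10 A splits among them.
1/R_par = 1/390 + 1/2 + 1/4300 = 0.5028 S  =>  R_par = 1.989 Ω
V = I × R_par = 10 × 1.989 = 19.89 V
I_R2 = V/R2 = 19.89/2 = 9.944 A

Final answer: 9.944 A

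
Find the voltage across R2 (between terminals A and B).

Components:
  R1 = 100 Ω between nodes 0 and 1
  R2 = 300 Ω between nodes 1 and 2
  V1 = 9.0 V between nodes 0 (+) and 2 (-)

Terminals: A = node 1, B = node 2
R1 and R2 are in series across V1 (node 0 → node 1 → node 2), and the output A–B is taken across R2, so this is a voltage divider.
Series current: I = V1/(R1 + R2) = 9/(100 + 300) = 9/400 = 0.0225 A
V_R2 = I × R2 = V1 × R2/(R1 + R2) = 9 × 300/400 = 6.75 V

Final answer: 6.75 V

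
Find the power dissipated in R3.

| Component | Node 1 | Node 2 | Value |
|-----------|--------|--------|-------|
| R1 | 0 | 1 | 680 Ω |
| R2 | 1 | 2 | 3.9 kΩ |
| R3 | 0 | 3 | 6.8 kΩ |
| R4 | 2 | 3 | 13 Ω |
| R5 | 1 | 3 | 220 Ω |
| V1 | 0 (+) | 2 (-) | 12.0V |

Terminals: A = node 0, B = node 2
Nodal analysis, taking node 2 as the 0 V reference.
Source V1 fixes V_0 = 12 V.
KCL at each unknown node (sum of currents leaving = 0; resistances in Ω):
  Node 1: (V_1 - 12)/680 + (V_1 - 0)/3900 + (V_1 - V_3)/220 = 0
  Node 3: (V_3 - 12)/6800 + (V_3 - 0)/13 + (V_3 - V_1)/220 = 0
Collecting terms (coefficients in siemens):
  0.006272·V_1 - 0.004545·V_3 = 0.01765
  0.08162·V_3 - 0.004545·V_1 = 0.001765
Determinant D = (0.006272)(0.08162) - (-0.004545)(-0.004545) = 0.0004913
V_1 = [(0.01765)(0.08162) - (-0.004545)(0.001765)]/D = 2.948 V
V_3 = [(0.006272)(0.001765) - (0.01765)(-0.004545)]/D = 0.1858 V
I_R3 = (V_0 - V_3)/R3 = (12 - 0.1858)/6800 = 0.001737 A
P_R3 = I_R3² × R3 = (0.001737)² × 6800 = 0.02053 W

Final answer: 0.02053 W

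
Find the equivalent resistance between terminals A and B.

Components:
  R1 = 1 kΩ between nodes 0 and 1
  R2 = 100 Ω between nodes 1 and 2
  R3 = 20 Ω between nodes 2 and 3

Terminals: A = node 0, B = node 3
Reduce the network between node 0 (A) and node 3 (B) by series/parallel combination:
  Rs1 = R1 + R2 (series, joined only at node 1) = 1000 + 100 = 1100 Ω
  Rs2 = R3 + Rs1 (series, joined only at node 2) = 20 + 1100 = 1120 Ω
R_eq = 1.12 kΩ

Final answer: 1.12 kΩ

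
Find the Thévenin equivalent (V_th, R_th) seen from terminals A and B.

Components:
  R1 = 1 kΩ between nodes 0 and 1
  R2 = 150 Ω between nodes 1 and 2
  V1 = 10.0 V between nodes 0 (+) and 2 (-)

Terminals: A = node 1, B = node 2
Step 1 — V_th is the open-circuit voltage V_A - V_B (nothing connected across the terminals).
Nodal analysis, taking node 2 as the 0 V reference.
Source V1 fixes V_0 = 10 V.
KCL at each unknown node (sum of currents leaving = 0; resistances in Ω):
  Node 1: (V_1 - 10)/1000 + (V_1 - 0)/150 = 0
Collecting terms: 0.007667 × V_1 = 0.01  =>  V_1 = 1.304 V
V_th = V_1 - V_2 = 1.304 - 0 = 1.304 V
Step 2 — R_th: zero the source — replace V1 by a short circuit (node 2 merges into node 0) — and find the resistance seen between A (node 1) and B (node 0).
Reduce the network between node 1 (A) and node 0 (B) by series/parallel combination:
  Rp1 = R1 ‖ R2 (parallel, both between nodes 0 and 1) = 1/(1/1000 + 1/150) = 130.4 Ω
R_th = 130.4 Ω

Final answer: V_th = 1.304 V, R_th = 130.4 Ω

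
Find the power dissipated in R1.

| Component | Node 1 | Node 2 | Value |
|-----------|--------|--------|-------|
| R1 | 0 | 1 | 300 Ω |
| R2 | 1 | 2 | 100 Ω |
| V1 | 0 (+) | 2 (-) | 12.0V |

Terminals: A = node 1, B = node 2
Nodal analysis, taking node 2 as the 0 V reference.
Source V1 fixes V_0 = 12 V.
KCL at each unknown node (sum of currents leaving = 0; resistances in Ω):
  Node 1: (V_1 - 12)/300 + (V_1 - 0)/100 = 0
Collecting terms: 0.01333 × V_1 = 0.04  =>  V_1 = 3 V
I_R1 = (V_0 - V_1)/R1 = (12 - 3)/300 = 0.03 A
P_R1 = I_R1² × R1 = (0.03)² × 300 = 0.27 W

Final answer: 0.27 W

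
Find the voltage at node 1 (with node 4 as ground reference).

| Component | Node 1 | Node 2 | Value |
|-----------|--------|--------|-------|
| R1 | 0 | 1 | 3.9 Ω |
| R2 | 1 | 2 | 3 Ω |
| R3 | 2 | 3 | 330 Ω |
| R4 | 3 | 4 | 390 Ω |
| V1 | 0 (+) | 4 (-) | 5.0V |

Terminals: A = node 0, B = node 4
Nodal analysis, taking node 4 as the 0 V reference.
Source V1 fixes V_0 = 5 V.
KCL at each unknown node (sum of currents leaving = 0; resistances in Ω):
  Node 1: (V_1 - 5)/3.9 + (V_1 - V_2)/3 = 0
  Node 2: (V_2 - V_1)/3 + (V_2 - V_3)/330 = 0
  Node 3: (V_3 - V_2)/330 + (V_3 - 0)/390 = 0
Collecting terms (coefficients in siemens):
  0.5897·V_1 - 0.3333·V_2 = 1.282
  0.3364·V_2 - 0.3333·V_1 - 0.00303·V_3 = 0
  0.005594·V_3 - 0.00303·V_2 = 0
Solving these 3 simultaneous equations (Gaussian elimination) gives:
  V_1 = 4.973 V, V_2 = 4.953 V, V_3 = 2.683 V
The requested potential is V_1 = 4.973 V.

Final answer: V_1 = 4.973 V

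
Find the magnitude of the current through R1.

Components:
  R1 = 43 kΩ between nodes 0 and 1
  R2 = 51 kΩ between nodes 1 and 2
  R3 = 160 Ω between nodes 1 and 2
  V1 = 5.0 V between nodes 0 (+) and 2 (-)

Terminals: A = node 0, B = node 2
Nodal analysis, taking node 2 as the 0 V reference.
Source V1 fixes V_0 = 5 V.
KCL at each unknown node (sum of currents leaving = 0; resistances in Ω):
  Node 1: (V_1 - 5)/43000 + (V_1 - 0)/51000 + (V_1 - 0)/160 = 0
Collecting terms: 0.006293 × V_1 = 0.0001163  =>  V_1 = 0.01848 V
I_R1 = (V_0 - V_1)/R1 = (5 - 0.01848)/43000 = 0.0001158 A
|I_R1| = 0.0001158 A

Final answer: |I_R1| = 0.0001158 A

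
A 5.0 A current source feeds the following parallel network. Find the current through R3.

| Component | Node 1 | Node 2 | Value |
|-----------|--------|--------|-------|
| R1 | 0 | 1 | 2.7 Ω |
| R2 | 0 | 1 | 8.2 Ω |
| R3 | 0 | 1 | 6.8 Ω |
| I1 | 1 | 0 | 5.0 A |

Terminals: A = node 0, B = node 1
All resistors sit directly between nodes 0 and 1, so they are in parallel and share one voltage V; the full source current 5 A splits among them.
1/R_par = 1/2.7 + 1/8.2 + 1/6.8 = 0.6394 S  =>  R_par = 1.564 Ω
V = I × R_par = 5 × 1.564 = 7.82 V
I_R3 = V/R3 = 7.82/6.8 = 1.15 A

Final answer: 1.15 A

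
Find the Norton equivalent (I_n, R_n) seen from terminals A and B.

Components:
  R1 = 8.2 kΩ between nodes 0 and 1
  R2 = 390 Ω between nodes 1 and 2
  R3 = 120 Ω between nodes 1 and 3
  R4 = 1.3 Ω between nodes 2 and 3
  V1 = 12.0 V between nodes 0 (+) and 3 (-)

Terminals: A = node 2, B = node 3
Find the Thévenin equivalent first; then I_n = V_th/R_th and R_n = R_th.
Step 1 — V_th is the open-circuit voltage V_A - V_B (nothing connected across the terminals).
Nodal analysis, taking node 3 as the 0 V reference.
Source V1 fixes V_0 = 12 V.
KCL at each unknown node (sum of currents leaving = 0; resistances in Ω):
  Node 1: (V_1 - 12)/8200 + (V_1 - V_2)/390 + (V_1 - 0)/120 = 0
  Node 2: (V_2 - V_1)/390 + (V_2 - 0)/1.3 = 0
Collecting terms (coefficients in siemens):
  0.01102·V_1 - 0.002564·V_2 = 0.001463
  0.7718·V_2 - 0.002564·V_1 = 0
Determinant D = (0.01102)(0.7718) - (-0.002564)(-0.002564) = 0.008498
V_1 = [(0.001463)(0.7718) - (-0.002564)(0)]/D = 0.1329 V
V_2 = [(0.01102)(0) - (0.001463)(-0.002564)]/D = 0.0004415 V
V_th = V_2 - V_3 = 0.0004415 - 0 = 0.0004415 V
Step 2 — R_th: zero the source — replace V1 by a short circuit (node 3 merges into node 0) — and find the resistance seen between A (node 2) and B (node 0).
Reduce the network between node 2 (A) and node 0 (B) by series/parallel combination:
  Rp1 = R1 ‖ R3 (parallel, both between nodes 0 and 1) = 1/(1/8200 + 1/120) = 118.3 Ω
  Rs1 = R2 + Rp1 (series, joined only at node 1) = 390 + 118.3 = 508.3 Ω
  Rp2 = R4 ‖ Rs1 (parallel, both between nodes 0 and 2) = 1/(1/1.3 + 1/508.3) = 1.297 Ω
R_th = 1.297 Ω
I_n = V_th/R_th = 0.0004415/1.297 = 0.0003405 A, and R_n = R_th = 1.297 Ω

Final answer: I_n = 0.0003405 A, R_n = 1.297 Ω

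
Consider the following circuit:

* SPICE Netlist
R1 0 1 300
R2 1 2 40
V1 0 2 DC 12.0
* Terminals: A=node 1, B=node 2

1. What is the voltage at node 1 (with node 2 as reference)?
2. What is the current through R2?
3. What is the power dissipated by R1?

Nodal analysis, taking node 2 as the 0 V reference.
Source V1 fixes V_0 = 12 V.
KCL at each unknown node (sum of currents leaving = 0; resistances in Ω):
  Node 1: (V_1 - 12)/300 + (V_1 - 0)/40 = 0
Collecting terms: 0.02833 × V_1 = 0.04  =>  V_1 = 1.412 V
Part 1:
  Read off the nodal solution: V_1 = 1.412 V
Part 2:
  I_R2 = (V_1 - V_2)/R2 = (1.412 - 0)/40 = 0.03529 A
  Magnitude: I_R2 = 0.03529 A
Part 3:
  I_R1 = (V_0 - V_1)/R1 = (12 - 1.412)/300 = 0.03529 A
  P_R1 = I_R1² × R1 = (0.03529)² × 300 = 0.3737 W

Final answers:
1. V_1 = 1.412 V
2. I_R2 = 0.03529 A
3. P_R1 = 0.3737 W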